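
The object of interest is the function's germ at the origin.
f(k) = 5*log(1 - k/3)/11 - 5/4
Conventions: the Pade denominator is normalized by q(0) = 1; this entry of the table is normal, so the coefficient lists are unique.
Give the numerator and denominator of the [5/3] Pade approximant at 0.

Taylor coefficients needed (expand at 0): a_0 = -5/4, a_1 = -5/33, a_2 = -5/198, a_3 = -5/891, a_4 = -5/3564, a_5 = -1/2673, a_6 = -5/48114, a_7 = -5/168399, a_8 = -5/577368.
Write the denominator as Q(k) = 1 + q1*k + q2*k^2 + q3*k^3. Requiring Q*f - P = O(k^9) with deg P <= 5 kills the coefficients of k^6..k^8 in Q*f:
  k^6: a_6 + q1*a_5 + q2*a_4 + q3*a_3 = 0, i.e. -5/48114 + (-1/2673)*q1 + (-5/3564)*q2 + (-5/891)*q3 = 0.
  k^7: a_7 + q1*a_6 + q2*a_5 + q3*a_4 = 0, i.e. -5/168399 + (-5/48114)*q1 + (-1/2673)*q2 + (-5/3564)*q3 = 0.
  k^8: a_8 + q1*a_7 + q2*a_6 + q3*a_5 = 0, i.e. -5/577368 + (-5/168399)*q1 + (-5/48114)*q2 + (-1/2673)*q3 = 0.
Solving this linear system: q1 = -5/8, q2 = 5/42, q3 = -5/756.
The numerator is Q*f truncated at degree 5: P0 = a_0 = -5/4; P1 = a_1 + q1*a_0 = 665/1056; P2 = a_2 + q1*a_1 + q2*a_0 = -5/63; P3 = a_3 + q1*a_2 + q2*a_1 + q3*a_0 = 5/12474; P4 = a_4 + q1*a_3 + q2*a_2 + q3*a_1 = 5/49896; P5 = a_5 + q1*a_4 + q2*a_3 + q3*a_2 = 1/598752.

The Pade approximant has numerator coefficients [-5/4, 665/1056, -5/63, 5/12474, 5/49896, 1/598752]; denominator coefficients [1, -5/8, 5/42, -5/756].


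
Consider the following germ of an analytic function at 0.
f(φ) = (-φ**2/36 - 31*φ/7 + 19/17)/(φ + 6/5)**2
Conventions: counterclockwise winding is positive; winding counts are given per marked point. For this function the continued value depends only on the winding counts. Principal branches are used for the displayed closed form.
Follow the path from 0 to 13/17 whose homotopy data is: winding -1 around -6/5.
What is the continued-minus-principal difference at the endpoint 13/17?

The function is rational, hence single-valued: continuing it around any pole returns the same value, so the difference is 0.

Continued minus principal equals 0.


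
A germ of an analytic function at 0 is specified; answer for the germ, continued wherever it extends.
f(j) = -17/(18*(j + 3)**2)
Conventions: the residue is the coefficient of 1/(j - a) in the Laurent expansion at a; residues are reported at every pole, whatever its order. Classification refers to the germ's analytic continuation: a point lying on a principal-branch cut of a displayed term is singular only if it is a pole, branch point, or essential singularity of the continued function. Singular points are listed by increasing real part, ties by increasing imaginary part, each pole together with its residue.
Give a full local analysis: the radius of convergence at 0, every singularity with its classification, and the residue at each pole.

Radius of convergence at 0: 3.
At -3: a pole of order 2; residue 0.

Denominator factor (j + 3)^2: pole of order 2 at -3, modulus 3.
The radius of convergence is the smallest modulus among the singular points: 3.
At the order-2 pole -3 set g(j) = (j - (-3))^2*f(j) = -17/18.
Order-2 pole: residue = g'(a); g'(-3) = 0, so the residue is 0.


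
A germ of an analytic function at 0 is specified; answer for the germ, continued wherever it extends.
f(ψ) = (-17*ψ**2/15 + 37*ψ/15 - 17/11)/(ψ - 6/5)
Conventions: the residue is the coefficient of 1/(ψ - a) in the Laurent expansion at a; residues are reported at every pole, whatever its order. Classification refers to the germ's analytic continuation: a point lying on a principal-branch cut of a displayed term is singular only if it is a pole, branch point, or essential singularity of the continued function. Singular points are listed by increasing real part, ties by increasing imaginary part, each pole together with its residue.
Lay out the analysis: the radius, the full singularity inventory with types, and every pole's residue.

Denominator factor (ψ - 6/5): pole of order 1 at 6/5, modulus 6/5.
The radius of convergence is the smallest modulus among the singular points: 6/5.
At the order-1 pole 6/5 set g(ψ) = (ψ - (6/5))*f(ψ) = -17*ψ**2/15 + 37*ψ/15 - 17/11.
Simple pole: residue = g(a) at a = 6/5, which is -299/1375.

Radius of convergence at 0: 6/5.
At 6/5: a pole of order 1; residue -299/1375.


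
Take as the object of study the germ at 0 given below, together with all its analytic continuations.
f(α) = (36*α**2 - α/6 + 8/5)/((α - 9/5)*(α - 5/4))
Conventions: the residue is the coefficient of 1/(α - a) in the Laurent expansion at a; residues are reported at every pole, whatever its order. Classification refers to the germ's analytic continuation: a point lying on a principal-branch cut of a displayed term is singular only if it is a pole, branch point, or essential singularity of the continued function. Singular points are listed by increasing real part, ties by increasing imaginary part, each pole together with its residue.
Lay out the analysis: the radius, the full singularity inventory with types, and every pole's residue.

Denominator factor (α - 5/4): pole of order 1 at 5/4, modulus 5/4.
Denominator factor (α - 9/5): pole of order 1 at 9/5, modulus 9/5.
The radius of convergence is the smallest modulus among the singular points: 5/4.
At the order-1 pole 5/4 set g(α) = (α - (5/4))*f(α) = (36*α**2 - α/6 + 8/5)/(α - 9/5).
Simple pole: residue = g(a) at a = 5/4, which is -6917/66.
At the order-1 pole 9/5 set g(α) = (α - (9/5))*f(α) = (36*α**2 - α/6 + 8/5)/(α - 5/4).
Simple pole: residue = g(a) at a = 9/5, which is 11794/55.
List the singular points by increasing real part (a conjugate pair: the negative imaginary part first).

Radius of convergence at 0: 5/4.
At 5/4: a pole of order 1; residue -6917/66.
At 9/5: a pole of order 1; residue 11794/55.


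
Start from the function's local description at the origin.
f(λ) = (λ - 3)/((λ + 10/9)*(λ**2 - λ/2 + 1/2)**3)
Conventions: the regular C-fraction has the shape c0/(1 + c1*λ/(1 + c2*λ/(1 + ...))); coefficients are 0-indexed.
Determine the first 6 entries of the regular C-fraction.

The regular C-fraction coefficients are [-108/5, -53/30, 514/159, -73773/27242, -435395/1805682, -75882334/28859295].

Taylor coefficients (expand at 0): a_0 = -108/5, a_1 = -954/25, a_2 = 6993/125, a_3 = 315063/1250, a_4 = 1574433/12500, a_5 = -89769897/125000.
c0 = a_0 = -108/5. Peel one level at a time: if S = 1 + c*λ/S' with S'(0) = 1, then c is the λ-coefficient of S and S' = c*λ/(S - 1).
S_1 = c0/f = 1 + (-53/30)*λ + (257/45)*λ^2 + ...; c1 = -53/30.
S_2 = c1*λ/(S_1 - 1) = 1 + (514/159)*λ + (24591/2809)*λ^2 + ...; c2 = 514/159.
S_3 = c2*λ/(S_2 - 1) = 1 + (-73773/27242)*λ + (-172515/264196)*λ^2 + ...; c3 = -73773/27242.
S_4 = c3*λ/(S_3 - 1) = 1 + (-435395/1805682)*λ + (-7824443/12341169)*λ^2 + ...; c4 = -435395/1805682.
S_5 = c4*λ/(S_4 - 1) = 1 + (-75882334/28859295)*λ + ...; c5 = -75882334/28859295.


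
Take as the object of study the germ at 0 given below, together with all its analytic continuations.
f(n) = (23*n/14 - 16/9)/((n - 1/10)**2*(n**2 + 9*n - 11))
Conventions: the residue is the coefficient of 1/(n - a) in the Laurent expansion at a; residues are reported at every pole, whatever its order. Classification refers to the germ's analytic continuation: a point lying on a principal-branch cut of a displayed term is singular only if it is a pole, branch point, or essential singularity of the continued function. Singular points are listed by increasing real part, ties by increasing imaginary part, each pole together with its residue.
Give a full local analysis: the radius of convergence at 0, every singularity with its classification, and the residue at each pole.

Radius of convergence at 0: 1/10.
At -9/2 - (5/2)*sqrt(5): a pole of order 1; residue 545675/64139103 + (69817/21379701)*sqrt(5).
At 1/10: a pole of order 2; residue -1091350/64139103.
At -9/2 + (5/2)*sqrt(5): a pole of order 1; residue 545675/64139103 - (69817/21379701)*sqrt(5).


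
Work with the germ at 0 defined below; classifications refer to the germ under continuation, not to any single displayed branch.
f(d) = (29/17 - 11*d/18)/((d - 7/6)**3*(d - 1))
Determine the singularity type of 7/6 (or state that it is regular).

The point is a pole of order 3.

The denominator factor d - 7/6 vanishes at 7/6 and appears to the power 3; the numerator there equals 1823/1836, nonzero, and no other factor vanishes.
Hence a pole whose order is the multiplicity, 3.


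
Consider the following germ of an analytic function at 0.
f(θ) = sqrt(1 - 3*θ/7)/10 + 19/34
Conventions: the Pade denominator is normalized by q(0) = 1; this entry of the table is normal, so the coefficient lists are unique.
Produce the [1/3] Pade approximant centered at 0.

The Pade approximant has numerator coefficients [56/85, -718863/4029340]; denominator coefficients [1, -11295/47404, -5661/1327312, -4131/18582368].

Taylor coefficients needed (expand at 0): a_0 = 56/85, a_1 = -3/140, a_2 = -9/3920, a_3 = -27/54880, a_4 = -81/614656.
Write the denominator as Q(θ) = 1 + q1*θ + q2*θ^2 + q3*θ^3. Requiring Q*f - P = O(θ^5) with deg P <= 1 kills the coefficients of θ^2..θ^4 in Q*f:
  θ^2: a_2 + q1*a_1 + q2*a_0 = 0, i.e. -9/3920 + (-3/140)*q1 + (56/85)*q2 = 0.
  θ^3: a_3 + q1*a_2 + q2*a_1 + q3*a_0 = 0, i.e. -27/54880 + (-9/3920)*q1 + (-3/140)*q2 + (56/85)*q3 = 0.
  θ^4: a_4 + q1*a_3 + q2*a_2 + q3*a_1 = 0, i.e. -81/614656 + (-27/54880)*q1 + (-9/3920)*q2 + (-3/140)*q3 = 0.
Solving this linear system: q1 = -11295/47404, q2 = -5661/1327312, q3 = -4131/18582368.
The numerator is Q*f truncated at degree 1: P0 = a_0 = 56/85; P1 = a_1 + q1*a_0 = -718863/4029340.


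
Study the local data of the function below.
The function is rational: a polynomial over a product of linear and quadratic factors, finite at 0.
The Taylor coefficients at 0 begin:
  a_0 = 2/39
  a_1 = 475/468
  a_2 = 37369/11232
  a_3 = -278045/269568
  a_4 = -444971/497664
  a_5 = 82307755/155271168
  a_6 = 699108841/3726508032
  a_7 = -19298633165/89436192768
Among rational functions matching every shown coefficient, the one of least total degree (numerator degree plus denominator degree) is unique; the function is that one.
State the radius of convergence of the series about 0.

No rational of total degree below 4 reproduces all 8 coefficients; solving the [2/2] Pade equations on them gives f(k) = (32*k**2/3 + 40*k/13 + 2/13)/(k**2 + 5*k/8 + 3), whose expansion matches every shown term.
Denominator factor (k**2 + 5*k/8 + 3): discriminant -743/64, complex-conjugate roots (-5/16) + ((1/16)*sqrt(743))*i and (-5/16) - ((1/16)*sqrt(743))*i; poles of order 1, moduli sqrt(3) and sqrt(3).
The radius of convergence is the smallest modulus among the singular points: sqrt(3).

The radius of convergence is sqrt(3).


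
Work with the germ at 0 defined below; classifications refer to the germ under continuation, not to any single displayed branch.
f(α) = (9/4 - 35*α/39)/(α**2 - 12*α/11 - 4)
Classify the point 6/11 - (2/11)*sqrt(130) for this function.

The point is a pole of order 1.

The denominator factor α**2 - 12*α/11 - 4 vanishes at 6/11 - (2/11)*sqrt(130) and appears to the power 1; the numerator there equals 1007/572 + (70/429)*sqrt(130), nonzero, and no other factor vanishes.
Hence a pole whose order is the multiplicity, 1.


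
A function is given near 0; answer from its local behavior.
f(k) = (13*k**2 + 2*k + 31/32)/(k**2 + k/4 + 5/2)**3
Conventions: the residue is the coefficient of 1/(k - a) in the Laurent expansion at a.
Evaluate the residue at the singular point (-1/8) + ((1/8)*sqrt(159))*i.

The factor k**2 + k/4 + 5/2 splits as (k - a)(k - a') with a = (-1/8) + ((1/8)*sqrt(159))*i, a' = (-1/8) - ((1/8)*sqrt(159))*i. At the order-3 pole a set g(k) = (k - a)^3*f(k) = [13*k**2 + 2*k + 31/32] / (k - a')^3.
Order-3 pole: residue = g''(a)/2; g''((-1/8) + ((1/8)*sqrt(159))*i) = -((47872/1339893)*sqrt(159))*i, so the residue is -((23936/1339893)*sqrt(159))*i.

The residue is -((23936/1339893)*sqrt(159))*i.


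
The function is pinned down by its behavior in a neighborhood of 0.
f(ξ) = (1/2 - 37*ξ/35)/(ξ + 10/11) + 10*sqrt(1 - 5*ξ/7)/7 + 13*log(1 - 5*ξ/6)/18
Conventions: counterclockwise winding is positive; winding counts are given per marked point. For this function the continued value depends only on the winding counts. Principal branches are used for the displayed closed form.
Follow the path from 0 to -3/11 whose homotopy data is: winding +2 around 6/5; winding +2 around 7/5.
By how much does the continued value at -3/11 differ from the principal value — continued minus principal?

The rational part is single-valued and drops out of the difference; each branch term changes only by its own monodromy.
(10/7)*sqrt(1 - ξ/(7/5)): winding +2 is even, the square root returns to the same sheet, contribution 0.
(13/18)*log(1 - ξ/(6/5)): each positive loop around 6/5 adds 2*pi*i to the log, so winding +2 contributes (13/18)*(2)*2*pi*i = (26/9)*pi*i.
Summing the contributions at ξ = -3/11 gives (26/9)*pi*i.

Continued minus principal equals (26/9)*pi*i.


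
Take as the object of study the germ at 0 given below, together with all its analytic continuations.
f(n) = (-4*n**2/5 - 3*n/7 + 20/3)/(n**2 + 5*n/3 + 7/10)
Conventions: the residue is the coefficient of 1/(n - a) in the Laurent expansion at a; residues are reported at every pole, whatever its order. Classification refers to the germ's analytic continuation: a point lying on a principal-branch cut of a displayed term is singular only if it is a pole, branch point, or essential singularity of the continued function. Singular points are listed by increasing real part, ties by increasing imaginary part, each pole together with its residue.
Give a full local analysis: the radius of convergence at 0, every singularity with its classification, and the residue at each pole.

Denominator factor (n**2 + 5*n/3 + 7/10): discriminant -1/45, complex-conjugate roots (-5/6) + ((1/30)*sqrt(5))*i and (-5/6) - ((1/30)*sqrt(5))*i; poles of order 1, moduli (1/10)*sqrt(70) and (1/10)*sqrt(70).
The radius of convergence is the smallest modulus among the singular points: (1/10)*sqrt(70).
The factor n**2 + 5*n/3 + 7/10 splits as (n - a)(n - a') with a = (-5/6) - ((1/30)*sqrt(5))*i, a' = (-5/6) + ((1/30)*sqrt(5))*i. At the order-1 pole a set g(n) = (n - a)*f(n) = [-4*n**2/5 - 3*n/7 + 20/3] / (n - a').
Simple pole: residue = g(a) at a = (-5/6) - ((1/30)*sqrt(5))*i, which is (19/42) + ((20389/1050)*sqrt(5))*i.
The factor n**2 + 5*n/3 + 7/10 splits as (n - a)(n - a') with a = (-5/6) + ((1/30)*sqrt(5))*i, a' = (-5/6) - ((1/30)*sqrt(5))*i. At the order-1 pole a set g(n) = (n - a)*f(n) = [-4*n**2/5 - 3*n/7 + 20/3] / (n - a').
Simple pole: residue = g(a) at a = (-5/6) + ((1/30)*sqrt(5))*i, which is (19/42) - ((20389/1050)*sqrt(5))*i.
List the singular points by increasing real part (a conjugate pair: the negative imaginary part first).

Radius of convergence at 0: (1/10)*sqrt(70).
At (-5/6) - ((1/30)*sqrt(5))*i: a pole of order 1; residue (19/42) + ((20389/1050)*sqrt(5))*i.
At (-5/6) + ((1/30)*sqrt(5))*i: a pole of order 1; residue (19/42) - ((20389/1050)*sqrt(5))*i.


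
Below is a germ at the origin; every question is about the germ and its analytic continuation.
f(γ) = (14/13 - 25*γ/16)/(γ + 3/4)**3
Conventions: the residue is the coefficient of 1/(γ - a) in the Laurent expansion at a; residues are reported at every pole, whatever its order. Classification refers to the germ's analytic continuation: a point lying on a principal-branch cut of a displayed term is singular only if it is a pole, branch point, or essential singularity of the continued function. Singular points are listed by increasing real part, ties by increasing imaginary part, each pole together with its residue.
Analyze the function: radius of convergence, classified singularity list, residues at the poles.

Radius of convergence at 0: 3/4.
At -3/4: a pole of order 3; residue 0.

Denominator factor (γ + 3/4)^3: pole of order 3 at -3/4, modulus 3/4.
The radius of convergence is the smallest modulus among the singular points: 3/4.
At the order-3 pole -3/4 set g(γ) = (γ - (-3/4))^3*f(γ) = 14/13 - 25*γ/16.
Order-3 pole: residue = g''(a)/2; g''(-3/4) = 0, so the residue is 0.


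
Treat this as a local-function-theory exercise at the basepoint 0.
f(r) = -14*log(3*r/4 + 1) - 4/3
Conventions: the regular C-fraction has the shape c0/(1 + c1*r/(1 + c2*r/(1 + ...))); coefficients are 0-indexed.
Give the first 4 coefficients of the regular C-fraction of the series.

Taylor coefficients (expand at 0): a_0 = -4/3, a_1 = -21/2, a_2 = 63/16, a_3 = -63/32.
c0 = a_0 = -4/3. Peel one level at a time: if S = 1 + c*r/S' with S'(0) = 1, then c is the r-coefficient of S and S' = c*r/(S - 1).
S_1 = c0/f = 1 + (-63/8)*r + (2079/32)*r^2 + ...; c1 = -63/8.
S_2 = c1*r/(S_1 - 1) = 1 + (33/4)*r + (-3/64)*r^2 + ...; c2 = 33/4.
S_3 = c2*r/(S_2 - 1) = 1 + (1/176)*r + ...; c3 = 1/176.

The regular C-fraction coefficients are [-4/3, -63/8, 33/4, 1/176].


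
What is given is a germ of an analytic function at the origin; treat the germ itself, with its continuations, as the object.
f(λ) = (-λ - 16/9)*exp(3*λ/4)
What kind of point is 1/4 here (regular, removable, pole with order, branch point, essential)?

The point is a regular point.

There is no denominator, hence no pole anywhere.
The factor exp(3*λ/4) is entire.
So the germ continues analytically to 1/4.


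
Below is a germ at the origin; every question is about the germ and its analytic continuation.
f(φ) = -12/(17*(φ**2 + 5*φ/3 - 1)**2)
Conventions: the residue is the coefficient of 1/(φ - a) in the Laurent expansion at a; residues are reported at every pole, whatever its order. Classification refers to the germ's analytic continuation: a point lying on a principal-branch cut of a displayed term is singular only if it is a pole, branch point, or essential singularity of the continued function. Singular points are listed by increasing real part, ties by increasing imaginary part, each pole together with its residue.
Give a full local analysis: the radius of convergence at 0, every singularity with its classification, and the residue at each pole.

Radius of convergence at 0: -5/6 + (1/6)*sqrt(61).
At -5/6 - (1/6)*sqrt(61): a pole of order 2; residue -(648/63257)*sqrt(61).
At -5/6 + (1/6)*sqrt(61): a pole of order 2; residue (648/63257)*sqrt(61).


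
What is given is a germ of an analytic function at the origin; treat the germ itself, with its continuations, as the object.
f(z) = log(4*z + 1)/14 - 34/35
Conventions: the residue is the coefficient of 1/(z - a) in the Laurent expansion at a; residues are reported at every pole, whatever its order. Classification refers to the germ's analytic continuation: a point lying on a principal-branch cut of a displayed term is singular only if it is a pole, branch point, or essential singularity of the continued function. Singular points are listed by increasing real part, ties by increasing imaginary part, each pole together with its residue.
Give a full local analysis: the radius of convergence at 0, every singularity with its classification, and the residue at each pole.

Branch term (1/14)*log(1 - z/(-1/4)): its argument vanishes at z = -1/4, a logarithmic branch point, modulus 1/4.
The radius of convergence is the smallest modulus among the singular points: 1/4.

Radius of convergence at 0: 1/4.
At -1/4: a logarithmic branch point.


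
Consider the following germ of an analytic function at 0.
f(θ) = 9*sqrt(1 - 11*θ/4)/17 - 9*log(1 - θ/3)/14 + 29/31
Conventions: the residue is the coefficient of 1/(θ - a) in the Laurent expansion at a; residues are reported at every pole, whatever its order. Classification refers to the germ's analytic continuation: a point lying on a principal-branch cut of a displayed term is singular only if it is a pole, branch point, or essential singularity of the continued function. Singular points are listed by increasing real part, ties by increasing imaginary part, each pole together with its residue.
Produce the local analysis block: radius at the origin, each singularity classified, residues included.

Radius of convergence at 0: 4/11.
At 4/11: an algebraic (square-root) branch point.
At 3: a logarithmic branch point.

Branch term (9/17)*sqrt(1 - θ/(4/11)): its argument vanishes at θ = 4/11, a square-root branch point, modulus 4/11.
Branch term (-9/14)*log(1 - θ/(3)): its argument vanishes at θ = 3, a logarithmic branch point, modulus 3.
The radius of convergence is the smallest modulus among the singular points: 4/11.
List the singular points by increasing real part (a conjugate pair: the negative imaginary part first).


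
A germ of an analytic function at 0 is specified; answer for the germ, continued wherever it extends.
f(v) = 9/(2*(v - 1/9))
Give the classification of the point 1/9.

The point is a pole of order 1.

The denominator factor v - 1/9 vanishes at 1/9 and appears to the power 1; the numerator there equals 9/2, nonzero, and no other factor vanishes.
Hence a pole whose order is the multiplicity, 1.


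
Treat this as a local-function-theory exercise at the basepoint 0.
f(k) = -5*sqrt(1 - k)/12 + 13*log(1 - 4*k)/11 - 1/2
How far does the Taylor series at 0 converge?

Branch term (13/11)*log(1 - k/(1/4)): its argument vanishes at k = 1/4, a logarithmic branch point, modulus 1/4.
Branch term (-5/12)*sqrt(1 - k/(1)): its argument vanishes at k = 1, a square-root branch point, modulus 1.
The radius of convergence is the smallest modulus among the singular points: 1/4.

The radius of convergence is 1/4.


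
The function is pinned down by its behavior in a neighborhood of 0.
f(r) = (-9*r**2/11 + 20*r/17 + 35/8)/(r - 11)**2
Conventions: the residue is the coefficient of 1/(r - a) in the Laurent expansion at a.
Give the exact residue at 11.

The residue is -286/17.

At the order-2 pole 11 set g(r) = (r - (11))^2*f(r) = -9*r**2/11 + 20*r/17 + 35/8.
Order-2 pole: residue = g'(a); g'(11) = -286/17, so the residue is -286/17.


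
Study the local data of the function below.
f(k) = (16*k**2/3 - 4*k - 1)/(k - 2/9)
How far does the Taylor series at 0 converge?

Denominator factor (k - 2/9): pole of order 1 at 2/9, modulus 2/9.
The radius of convergence is the smallest modulus among the singular points: 2/9.

The radius of convergence is 2/9.


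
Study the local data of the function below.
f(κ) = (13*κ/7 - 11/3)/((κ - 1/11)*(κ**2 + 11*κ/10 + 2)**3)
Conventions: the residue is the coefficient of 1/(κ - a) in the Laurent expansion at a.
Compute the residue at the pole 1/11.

The residue is -130129208000/348618693171.

At the order-1 pole 1/11 set g(κ) = (κ - (1/11))*f(κ) = (13*κ/7 - 11/3)/(κ**2 + 11*κ/10 + 2)**3.
Simple pole: residue = g(a) at a = 1/11, which is -130129208000/348618693171.


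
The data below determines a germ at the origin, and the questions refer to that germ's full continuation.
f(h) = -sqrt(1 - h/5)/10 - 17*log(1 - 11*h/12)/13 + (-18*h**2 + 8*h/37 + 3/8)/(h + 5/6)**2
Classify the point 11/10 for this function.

Denominator factors: h + 5/6 = 29/15 at h = 11/10 — none vanishes.
Branch term log(1 - h/(12/11)): argument at 11/10 is -1/120, nonzero, so 11/10 is not its branch point (a point on a principal cut is still regular for the continued germ).
Branch term sqrt(1 - h/(5)): argument at 11/10 is 39/50, nonzero, so 11/10 is not its branch point (a point on a principal cut is still regular for the continued germ).
So the germ continues analytically to 11/10.

The point is a regular point.


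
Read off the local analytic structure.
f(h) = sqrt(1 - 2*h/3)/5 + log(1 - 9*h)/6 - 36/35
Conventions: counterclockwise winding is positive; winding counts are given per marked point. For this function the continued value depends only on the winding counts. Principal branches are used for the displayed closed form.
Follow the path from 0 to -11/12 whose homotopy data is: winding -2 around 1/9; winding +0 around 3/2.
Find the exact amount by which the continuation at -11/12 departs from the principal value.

Continued minus principal equals -(2/3)*pi*i.

The rational part is single-valued and drops out of the difference; each branch term changes only by its own monodromy.
(1/5)*sqrt(1 - h/(3/2)): winding +0 is even, the square root returns to the same sheet, contribution 0.
(1/6)*log(1 - h/(1/9)): each positive loop around 1/9 adds 2*pi*i to the log, so winding -2 contributes (1/6)*(-2)*2*pi*i = -(2/3)*pi*i.
Summing the contributions at h = -11/12 gives -(2/3)*pi*i.


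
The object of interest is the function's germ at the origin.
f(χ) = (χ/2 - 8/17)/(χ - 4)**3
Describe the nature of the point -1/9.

The point is a regular point.

Denominator factors: χ - 4 = -37/9 at χ = -1/9 — none vanishes.
So the germ continues analytically to -1/9.


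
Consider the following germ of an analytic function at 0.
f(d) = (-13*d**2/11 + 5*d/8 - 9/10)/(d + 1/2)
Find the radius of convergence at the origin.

The radius of convergence is 1/2.

Denominator factor (d + 1/2): pole of order 1 at -1/2, modulus 1/2.
The radius of convergence is the smallest modulus among the singular points: 1/2.


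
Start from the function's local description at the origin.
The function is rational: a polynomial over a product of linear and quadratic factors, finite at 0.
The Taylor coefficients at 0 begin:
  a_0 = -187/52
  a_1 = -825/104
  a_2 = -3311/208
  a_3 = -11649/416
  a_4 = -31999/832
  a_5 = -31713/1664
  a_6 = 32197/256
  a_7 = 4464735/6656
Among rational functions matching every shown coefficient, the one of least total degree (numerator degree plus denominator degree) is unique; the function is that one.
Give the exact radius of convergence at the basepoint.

The radius of convergence is (1/11)*sqrt(22).

No rational of total degree below 3 reproduces all 8 coefficients; solving the [1/2] Pade equations on them gives f(η) = (3*η/2 - 17/26)/(η**2 - 9*η/11 + 2/11), whose expansion matches every shown term.
Denominator factor (η**2 - 9*η/11 + 2/11): discriminant -7/121, complex-conjugate roots (9/22) + ((1/22)*sqrt(7))*i and (9/22) - ((1/22)*sqrt(7))*i; poles of order 1, moduli (1/11)*sqrt(22) and (1/11)*sqrt(22).
The radius of convergence is the smallest modulus among the singular points: (1/11)*sqrt(22).


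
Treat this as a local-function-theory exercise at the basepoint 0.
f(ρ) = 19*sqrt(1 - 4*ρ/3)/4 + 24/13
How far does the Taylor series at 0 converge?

Branch term (19/4)*sqrt(1 - ρ/(3/4)): its argument vanishes at ρ = 3/4, a square-root branch point, modulus 3/4.
The radius of convergence is the smallest modulus among the singular points: 3/4.

The radius of convergence is 3/4.


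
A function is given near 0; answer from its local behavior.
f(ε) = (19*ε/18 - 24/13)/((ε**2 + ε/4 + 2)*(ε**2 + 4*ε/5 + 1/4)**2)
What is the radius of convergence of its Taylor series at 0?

Denominator factor (ε**2 + ε/4 + 2): discriminant -127/16, complex-conjugate roots (-1/8) + ((1/8)*sqrt(127))*i and (-1/8) - ((1/8)*sqrt(127))*i; poles of order 1, moduli sqrt(2) and sqrt(2).
Denominator factor (ε**2 + 4*ε/5 + 1/4)^2: discriminant -9/25, complex-conjugate roots (-2/5) + (3/10)*i and (-2/5) - (3/10)*i; poles of order 2, moduli 1/2 and 1/2.
The radius of convergence is the smallest modulus among the singular points: 1/2.

The radius of convergence is 1/2.


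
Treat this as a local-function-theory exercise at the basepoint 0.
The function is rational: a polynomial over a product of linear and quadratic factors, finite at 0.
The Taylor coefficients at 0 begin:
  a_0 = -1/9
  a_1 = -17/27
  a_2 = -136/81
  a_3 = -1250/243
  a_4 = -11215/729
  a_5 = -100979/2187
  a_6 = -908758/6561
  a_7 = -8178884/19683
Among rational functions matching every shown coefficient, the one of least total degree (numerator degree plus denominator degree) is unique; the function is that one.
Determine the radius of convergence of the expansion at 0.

No rational of total degree below 4 reproduces all 8 coefficients; solving the [1/3] Pade equations on them gives f(x) = (10*x/9 + 1/3)/((x - 1/3)*(x + 3)**2), whose expansion matches every shown term.
Denominator factor (x - 1/3): pole of order 1 at 1/3, modulus 1/3.
Denominator factor (x + 3)^2: pole of order 2 at -3, modulus 3.
The radius of convergence is the smallest modulus among the singular points: 1/3.

The radius of convergence is 1/3.


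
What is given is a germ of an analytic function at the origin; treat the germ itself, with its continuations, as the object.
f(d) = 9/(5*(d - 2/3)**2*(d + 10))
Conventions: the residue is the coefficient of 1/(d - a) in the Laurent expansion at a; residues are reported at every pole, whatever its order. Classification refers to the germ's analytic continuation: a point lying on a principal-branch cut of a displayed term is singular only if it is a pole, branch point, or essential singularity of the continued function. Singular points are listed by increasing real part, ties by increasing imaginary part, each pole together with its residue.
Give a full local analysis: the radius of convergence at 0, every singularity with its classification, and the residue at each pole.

Denominator factor (d - 2/3)^2: pole of order 2 at 2/3, modulus 2/3.
Denominator factor (d + 10): pole of order 1 at -10, modulus 10.
The radius of convergence is the smallest modulus among the singular points: 2/3.
At the order-1 pole -10 set g(d) = (d - (-10))*f(d) = 9/(5*(d - 2/3)**2).
Simple pole: residue = g(a) at a = -10, which is 81/5120.
At the order-2 pole 2/3 set g(d) = (d - (2/3))^2*f(d) = 9/(5*(d + 10)).
Order-2 pole: residue = g'(a); g'(2/3) = -81/5120, so the residue is -81/5120.
List the singular points by increasing real part (a conjugate pair: the negative imaginary part first).

Radius of convergence at 0: 2/3.
At -10: a pole of order 1; residue 81/5120.
At 2/3: a pole of order 2; residue -81/5120.


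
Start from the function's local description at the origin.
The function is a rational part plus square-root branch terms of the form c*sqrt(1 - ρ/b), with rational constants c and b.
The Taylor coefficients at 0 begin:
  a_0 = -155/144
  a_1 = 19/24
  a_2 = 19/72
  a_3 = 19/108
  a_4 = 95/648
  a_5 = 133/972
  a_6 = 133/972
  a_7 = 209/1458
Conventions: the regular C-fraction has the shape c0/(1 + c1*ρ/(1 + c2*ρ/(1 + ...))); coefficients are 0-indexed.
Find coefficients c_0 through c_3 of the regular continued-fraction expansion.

Taylor coefficients (read off): a_0 = -155/144, a_1 = 19/24, a_2 = 19/72, a_3 = 19/108.
c0 = a_0 = -155/144. Peel one level at a time: if S = 1 + c*ρ/S' with S'(0) = 1, then c is the ρ-coefficient of S and S' = c*ρ/(S - 1).
S_1 = c0/f = 1 + (114/155)*ρ + (18886/24025)*ρ^2 + ...; c1 = 114/155.
S_2 = c1*ρ/(S_1 - 1) = 1 + (-497/465)*ρ + (-1/9)*ρ^2 + ...; c2 = -497/465.
S_3 = c2*ρ/(S_2 - 1) = 1 + (-155/1491)*ρ + ...; c3 = -155/1491.

The regular C-fraction coefficients are [-155/144, 114/155, -497/465, -155/1491].


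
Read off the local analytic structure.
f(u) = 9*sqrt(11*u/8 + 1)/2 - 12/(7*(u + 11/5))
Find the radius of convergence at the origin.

Denominator factor (u + 11/5): pole of order 1 at -11/5, modulus 11/5.
Branch term (9/2)*sqrt(1 - u/(-8/11)): its argument vanishes at u = -8/11, a square-root branch point, modulus 8/11.
The radius of convergence is the smallest modulus among the singular points: 8/11.

The radius of convergence is 8/11.


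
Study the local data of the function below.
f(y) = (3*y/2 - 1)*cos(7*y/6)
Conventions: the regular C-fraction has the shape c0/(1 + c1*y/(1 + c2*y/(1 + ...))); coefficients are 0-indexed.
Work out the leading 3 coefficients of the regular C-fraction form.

Taylor coefficients (expand at 0): a_0 = -1, a_1 = 3/2, a_2 = 49/72.
c0 = a_0 = -1. Peel one level at a time: if S = 1 + c*y/S' with S'(0) = 1, then c is the y-coefficient of S and S' = c*y/(S - 1).
S_1 = c0/f = 1 + (3/2)*y + (211/72)*y^2 + ...; c1 = 3/2.
S_2 = c1*y/(S_1 - 1) = 1 + (-211/108)*y + ...; c2 = -211/108.

The regular C-fraction coefficients are [-1, 3/2, -211/108].


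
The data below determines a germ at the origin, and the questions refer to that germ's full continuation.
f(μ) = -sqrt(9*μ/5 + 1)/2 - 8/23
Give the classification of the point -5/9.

The point is an algebraic (square-root) branch point.

The term (-1/2)*sqrt(1 - μ/(-5/9)) has argument 1 - -5/9/(-5/9) = 0 at -5/9: a square-root (algebraic, two-sheeted) branch point; the remaining terms are analytic or single-valued there.


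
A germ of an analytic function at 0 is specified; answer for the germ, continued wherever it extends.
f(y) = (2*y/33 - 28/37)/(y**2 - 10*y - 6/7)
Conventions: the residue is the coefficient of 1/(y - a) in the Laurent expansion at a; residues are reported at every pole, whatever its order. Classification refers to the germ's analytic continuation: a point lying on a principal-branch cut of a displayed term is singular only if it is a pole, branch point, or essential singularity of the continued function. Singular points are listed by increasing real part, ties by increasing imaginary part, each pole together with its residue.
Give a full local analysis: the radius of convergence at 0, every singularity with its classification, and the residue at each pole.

Radius of convergence at 0: -5 + (1/7)*sqrt(1267).
At 5 - (1/7)*sqrt(1267): a pole of order 1; residue 1/33 + (277/221001)*sqrt(1267).
At 5 + (1/7)*sqrt(1267): a pole of order 1; residue 1/33 - (277/221001)*sqrt(1267).


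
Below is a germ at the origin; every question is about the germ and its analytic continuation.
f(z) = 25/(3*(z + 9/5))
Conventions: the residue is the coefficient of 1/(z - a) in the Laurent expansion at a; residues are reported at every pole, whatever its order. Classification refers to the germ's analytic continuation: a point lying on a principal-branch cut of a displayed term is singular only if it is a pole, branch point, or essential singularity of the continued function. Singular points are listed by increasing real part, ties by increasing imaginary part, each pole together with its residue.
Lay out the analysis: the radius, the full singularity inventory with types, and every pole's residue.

Radius of convergence at 0: 9/5.
At -9/5: a pole of order 1; residue 25/3.

Denominator factor (z + 9/5): pole of order 1 at -9/5, modulus 9/5.
The radius of convergence is the smallest modulus among the singular points: 9/5.
At the order-1 pole -9/5 set g(z) = (z - (-9/5))*f(z) = 25/3.
Simple pole: residue = g(a) at a = -9/5, which is 25/3.


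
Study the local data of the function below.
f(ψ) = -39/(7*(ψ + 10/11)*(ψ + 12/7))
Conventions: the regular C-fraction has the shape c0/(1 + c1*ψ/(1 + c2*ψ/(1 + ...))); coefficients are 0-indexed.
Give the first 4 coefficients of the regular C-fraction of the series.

Taylor coefficients (expand at 0): a_0 = -143/40, a_1 = 14443/2400, a_2 = -1128413/144000, a_3 = 80606383/8640000.
c0 = a_0 = -143/40. Peel one level at a time: if S = 1 + c*ψ/S' with S'(0) = 1, then c is the ψ-coefficient of S and S' = c*ψ/(S - 1).
S_1 = c0/f = 1 + (101/60)*ψ + (77/120)*ψ^2 + ...; c1 = 101/60.
S_2 = c1*ψ/(S_1 - 1) = 1 + (-77/202)*ψ + (5929/40804)*ψ^2 + ...; c2 = -77/202.
S_3 = c2*ψ/(S_2 - 1) = 1 + (77/202)*ψ + ...; c3 = 77/202.

The regular C-fraction coefficients are [-143/40, 101/60, -77/202, 77/202].


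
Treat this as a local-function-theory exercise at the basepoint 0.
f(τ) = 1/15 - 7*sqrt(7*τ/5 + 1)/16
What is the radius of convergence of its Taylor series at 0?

The radius of convergence is 5/7.

Branch term (-7/16)*sqrt(1 - τ/(-5/7)): its argument vanishes at τ = -5/7, a square-root branch point, modulus 5/7.
The radius of convergence is the smallest modulus among the singular points: 5/7.


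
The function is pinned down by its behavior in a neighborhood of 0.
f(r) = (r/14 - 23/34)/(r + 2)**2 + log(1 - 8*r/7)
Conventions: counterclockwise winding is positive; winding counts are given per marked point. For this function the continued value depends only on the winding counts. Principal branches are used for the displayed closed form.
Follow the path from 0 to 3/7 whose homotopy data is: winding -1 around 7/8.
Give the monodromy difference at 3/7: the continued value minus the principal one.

The rational part is single-valued and drops out of the difference; each branch term changes only by its own monodromy.
(1)*log(1 - r/(7/8)): each positive loop around 7/8 adds 2*pi*i to the log, so winding -1 contributes (1)*(-1)*2*pi*i = -(2)*pi*i.
Summing the contributions at r = 3/7 gives -(2)*pi*i.

Continued minus principal equals -(2)*pi*i.


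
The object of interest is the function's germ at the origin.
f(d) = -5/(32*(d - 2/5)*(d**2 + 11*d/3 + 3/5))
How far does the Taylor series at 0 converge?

The radius of convergence is 11/6 - (1/30)*sqrt(2485).

Denominator factor (d**2 + 11*d/3 + 3/5): discriminant 497/45, real irrational roots -11/6 + (1/30)*sqrt(2485) and -11/6 - (1/30)*sqrt(2485); poles of order 1, moduli 11/6 - (1/30)*sqrt(2485) and 11/6 + (1/30)*sqrt(2485).
Denominator factor (d - 2/5): pole of order 1 at 2/5, modulus 2/5.
The radius of convergence is the smallest modulus among the singular points: 11/6 - (1/30)*sqrt(2485).


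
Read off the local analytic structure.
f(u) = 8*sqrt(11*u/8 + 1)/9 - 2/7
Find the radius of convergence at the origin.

Branch term (8/9)*sqrt(1 - u/(-8/11)): its argument vanishes at u = -8/11, a square-root branch point, modulus 8/11.
The radius of convergence is the smallest modulus among the singular points: 8/11.

The radius of convergence is 8/11.


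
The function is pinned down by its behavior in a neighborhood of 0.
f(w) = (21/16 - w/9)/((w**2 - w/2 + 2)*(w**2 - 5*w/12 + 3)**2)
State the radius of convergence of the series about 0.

Denominator factor (w**2 - w/2 + 2): discriminant -31/4, complex-conjugate roots (1/4) + ((1/4)*sqrt(31))*i and (1/4) - ((1/4)*sqrt(31))*i; poles of order 1, moduli sqrt(2) and sqrt(2).
Denominator factor (w**2 - 5*w/12 + 3)^2: discriminant -1703/144, complex-conjugate roots (5/24) + ((1/24)*sqrt(1703))*i and (5/24) - ((1/24)*sqrt(1703))*i; poles of order 2, moduli sqrt(3) and sqrt(3).
The radius of convergence is the smallest modulus among the singular points: sqrt(2).

The radius of convergence is sqrt(2).


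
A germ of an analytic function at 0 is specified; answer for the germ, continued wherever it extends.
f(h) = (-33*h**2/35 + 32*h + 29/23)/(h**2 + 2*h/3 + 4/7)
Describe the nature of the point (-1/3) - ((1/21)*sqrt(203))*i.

The point is a pole of order 1.

The denominator factor h**2 + 2*h/3 + 4/7 vanishes at (-1/3) - ((1/21)*sqrt(203))*i and appears to the power 1; the numerator there equals (-153439/16905) - ((1142/735)*sqrt(203))*i, nonzero, and no other factor vanishes.
Hence a pole whose order is the multiplicity, 1.


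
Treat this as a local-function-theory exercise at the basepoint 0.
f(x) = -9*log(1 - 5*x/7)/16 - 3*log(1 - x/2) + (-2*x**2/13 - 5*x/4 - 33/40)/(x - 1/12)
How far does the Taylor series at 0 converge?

The radius of convergence is 1/12.

Denominator factor (x - 1/12): pole of order 1 at 1/12, modulus 1/12.
Branch term (-3)*log(1 - x/(2)): its argument vanishes at x = 2, a logarithmic branch point, modulus 2.
Branch term (-9/16)*log(1 - x/(7/5)): its argument vanishes at x = 7/5, a logarithmic branch point, modulus 7/5.
The radius of convergence is the smallest modulus among the singular points: 1/12.


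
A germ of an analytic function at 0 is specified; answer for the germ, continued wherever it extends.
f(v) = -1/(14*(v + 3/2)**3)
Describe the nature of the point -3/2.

The denominator factor v + 3/2 vanishes at -3/2 and appears to the power 3; the numerator there equals -1/14, nonzero, and no other factor vanishes.
Hence a pole whose order is the multiplicity, 3.

The point is a pole of order 3.


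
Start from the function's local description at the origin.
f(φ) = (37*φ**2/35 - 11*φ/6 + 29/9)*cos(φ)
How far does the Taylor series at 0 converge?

The factor cos(φ) is entire and contributes no finite singular point.
The polynomial part has no poles.
No finite singular points: the Taylor series at 0 converges everywhere.

The radius of convergence is infinite.


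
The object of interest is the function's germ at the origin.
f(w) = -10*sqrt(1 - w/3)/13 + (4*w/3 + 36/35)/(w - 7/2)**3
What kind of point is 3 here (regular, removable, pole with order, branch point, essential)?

The term (-10/13)*sqrt(1 - w/(3)) has argument 1 - 3/(3) = 0 at 3: a square-root (algebraic, two-sheeted) branch point; the remaining terms are analytic or single-valued there.

The point is an algebraic (square-root) branch point.
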